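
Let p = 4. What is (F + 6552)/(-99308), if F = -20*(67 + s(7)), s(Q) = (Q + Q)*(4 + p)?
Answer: -743/24827 ≈ -0.029927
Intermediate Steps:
s(Q) = 16*Q (s(Q) = (Q + Q)*(4 + 4) = (2*Q)*8 = 16*Q)
F = -3580 (F = -20*(67 + 16*7) = -20*(67 + 112) = -20*179 = -3580)
(F + 6552)/(-99308) = (-3580 + 6552)/(-99308) = 2972*(-1/99308) = -743/24827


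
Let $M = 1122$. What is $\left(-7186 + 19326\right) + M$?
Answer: $13262$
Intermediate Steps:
$\left(-7186 + 19326\right) + M = \left(-7186 + 19326\right) + 1122 = 12140 + 1122 = 13262$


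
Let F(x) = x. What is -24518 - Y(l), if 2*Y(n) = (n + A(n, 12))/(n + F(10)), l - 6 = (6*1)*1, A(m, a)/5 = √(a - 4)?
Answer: -269701/11 - 5*√2/22 ≈ -24519.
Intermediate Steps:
A(m, a) = 5*√(-4 + a) (A(m, a) = 5*√(a - 4) = 5*√(-4 + a))
l = 12 (l = 6 + (6*1)*1 = 6 + 6*1 = 6 + 6 = 12)
Y(n) = (n + 10*√2)/(2*(10 + n)) (Y(n) = ((n + 5*√(-4 + 12))/(n + 10))/2 = ((n + 5*√8)/(10 + n))/2 = ((n + 5*(2*√2))/(10 + n))/2 = ((n + 10*√2)/(10 + n))/2 = (n + 10*√2)/(2*(10 + n)))
-24518 - Y(l) = -24518 - (12 + 10*√2)/(2*(10 + 12)) = -24518 - (12 + 10*√2)/(2*22) = -24518 - (3/11 + 5*√2/22) = -24518 + (-3/11 - 5*√2/22) = -269701/11 - 5*√2/22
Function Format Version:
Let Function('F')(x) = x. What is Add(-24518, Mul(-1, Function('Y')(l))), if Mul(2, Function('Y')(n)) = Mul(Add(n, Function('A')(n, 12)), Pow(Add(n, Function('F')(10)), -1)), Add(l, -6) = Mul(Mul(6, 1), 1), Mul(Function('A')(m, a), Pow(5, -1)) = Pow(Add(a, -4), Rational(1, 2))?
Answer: Add(Rational(-269701, 11), Mul(Rational(-5, 22), Pow(2, Rational(1, 2)))) ≈ -24519.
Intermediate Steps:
Function('A')(m, a) = Mul(5, Pow(Add(-4, a), Rational(1, 2))) (Function('A')(m, a) = Mul(5, Pow(Add(a, -4), Rational(1, 2))) = Mul(5, Pow(Add(-4, a), Rational(1, 2))))
l = 12 (l = Add(6, Mul(Mul(6, 1), 1)) = Add(6, Mul(6, 1)) = Add(6, 6) = 12)
Function('Y')(n) = Mul(Rational(1, 2), Pow(Add(10, n), -1), Add(n, Mul(10, Pow(2, Rational(1, 2))))) (Function('Y')(n) = Mul(Rational(1, 2), Mul(Add(n, Mul(5, Pow(Add(-4, 12), Rational(1, 2)))), Pow(Add(n, 10), -1))) = Mul(Rational(1, 2), Mul(Add(n, Mul(5, Pow(8, Rational(1, 2)))), Pow(Add(10, n), -1))) = Mul(Rational(1, 2), Mul(Add(n, Mul(5, Mul(2, Pow(2, Rational(1, 2))))), Pow(Add(10, n), -1))) = Mul(Rational(1, 2), Mul(Add(n, Mul(10, Pow(2, Rational(1, 2)))), Pow(Add(10, n), -1))) = Mul(Rational(1, 2), Mul(Pow(Add(10, n), -1), Add(n, Mul(10, Pow(2, Rational(1, 2)))))) = Mul(Rational(1, 2), Pow(Add(10, n), -1), Add(n, Mul(10, Pow(2, Rational(1, 2))))))
Add(-24518, Mul(-1, Function('Y')(l))) = Add(-24518, Mul(-1, Mul(Rational(1, 2), Pow(Add(10, 12), -1), Add(12, Mul(10, Pow(2, Rational(1, 2))))))) = Add(-24518, Mul(-1, Mul(Rational(1, 2), Pow(22, -1), Add(12, Mul(10, Pow(2, Rational(1, 2))))))) = Add(-24518, Mul(-1, Mul(Rational(1, 2), Rational(1, 22), Add(12, Mul(10, Pow(2, Rational(1, 2))))))) = Add(-24518, Mul(-1, Add(Rational(3, 11), Mul(Rational(5, 22), Pow(2, Rational(1, 2)))))) = Add(-24518, Add(Rational(-3, 11), Mul(Rational(-5, 22), Pow(2, Rational(1, 2))))) = Add(Rational(-269701, 11), Mul(Rational(-5, 22), Pow(2, Rational(1, 2))))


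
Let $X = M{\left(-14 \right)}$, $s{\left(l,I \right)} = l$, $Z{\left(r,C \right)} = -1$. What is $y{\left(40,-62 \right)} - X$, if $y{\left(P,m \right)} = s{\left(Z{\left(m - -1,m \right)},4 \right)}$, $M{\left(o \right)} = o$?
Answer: $13$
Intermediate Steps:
$X = -14$
$y{\left(P,m \right)} = -1$
$y{\left(40,-62 \right)} - X = -1 - -14 = -1 + 14 = 13$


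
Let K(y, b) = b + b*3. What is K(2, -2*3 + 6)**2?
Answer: 0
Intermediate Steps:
K(y, b) = 4*b (K(y, b) = b + 3*b = 4*b)
K(2, -2*3 + 6)**2 = (4*(-2*3 + 6))**2 = (4*(-6 + 6))**2 = (4*0)**2 = 0**2 = 0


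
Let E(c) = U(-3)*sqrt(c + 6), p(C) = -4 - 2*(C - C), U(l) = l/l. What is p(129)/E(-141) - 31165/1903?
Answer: -31165/1903 + 4*I*sqrt(15)/45 ≈ -16.377 + 0.34426*I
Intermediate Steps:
U(l) = 1
p(C) = -4 (p(C) = -4 - 2*0 = -4 + 0 = -4)
E(c) = sqrt(6 + c) (E(c) = 1*sqrt(c + 6) = 1*sqrt(6 + c) = sqrt(6 + c))
p(129)/E(-141) - 31165/1903 = -4/sqrt(6 - 141) - 31165/1903 = -4*(-I*sqrt(15)/45) - 31165*1/1903 = -4*(-I*sqrt(15)/45) - 31165/1903 = -(-4)*I*sqrt(15)/45 - 31165/1903 = 4*I*sqrt(15)/45 - 31165/1903 = -31165/1903 + 4*I*sqrt(15)/45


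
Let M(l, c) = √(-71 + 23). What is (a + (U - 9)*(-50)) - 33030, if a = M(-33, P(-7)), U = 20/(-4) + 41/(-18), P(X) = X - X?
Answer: -289945/9 + 4*I*√3 ≈ -32216.0 + 6.9282*I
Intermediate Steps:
P(X) = 0
U = -131/18 (U = 20*(-¼) + 41*(-1/18) = -5 - 41/18 = -131/18 ≈ -7.2778)
M(l, c) = 4*I*√3 (M(l, c) = √(-48) = 4*I*√3)
a = 4*I*√3 ≈ 6.9282*I
(a + (U - 9)*(-50)) - 33030 = (4*I*√3 + (-131/18 - 9)*(-50)) - 33030 = (4*I*√3 - 293/18*(-50)) - 33030 = (4*I*√3 + 7325/9) - 33030 = (7325/9 + 4*I*√3) - 33030 = -289945/9 + 4*I*√3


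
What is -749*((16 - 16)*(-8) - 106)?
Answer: 79394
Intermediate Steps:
-749*((16 - 16)*(-8) - 106) = -749*(0*(-8) - 106) = -749*(0 - 106) = -749*(-106) = 79394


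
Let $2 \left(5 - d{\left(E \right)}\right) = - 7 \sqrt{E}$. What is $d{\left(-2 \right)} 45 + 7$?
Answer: $232 + \frac{315 i \sqrt{2}}{2} \approx 232.0 + 222.74 i$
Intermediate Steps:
$d{\left(E \right)} = 5 + \frac{7 \sqrt{E}}{2}$ ($d{\left(E \right)} = 5 - \frac{\left(-7\right) \sqrt{E}}{2} = 5 + \frac{7 \sqrt{E}}{2}$)
$d{\left(-2 \right)} 45 + 7 = \left(5 + \frac{7 \sqrt{-2}}{2}\right) 45 + 7 = \left(5 + \frac{7 i \sqrt{2}}{2}\right) 45 + 7 = \left(225 + \frac{315 i \sqrt{2}}{2}\right) + 7 = 232 + \frac{315 i \sqrt{2}}{2}$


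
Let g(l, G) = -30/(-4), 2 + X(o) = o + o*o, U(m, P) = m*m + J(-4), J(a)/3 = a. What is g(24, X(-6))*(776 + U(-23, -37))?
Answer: 19395/2 ≈ 9697.5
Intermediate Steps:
J(a) = 3*a
U(m, P) = -12 + m² (U(m, P) = m*m + 3*(-4) = m² - 12 = -12 + m²)
X(o) = -2 + o + o² (X(o) = -2 + (o + o*o) = -2 + (o + o²) = -2 + o + o²)
g(l, G) = 15/2 (g(l, G) = -30*(-¼) = 15/2)
g(24, X(-6))*(776 + U(-23, -37)) = 15*(776 + (-12 + (-23)²))/2 = 15*(776 + (-12 + 529))/2 = 15*(776 + 517)/2 = (15/2)*1293 = 19395/2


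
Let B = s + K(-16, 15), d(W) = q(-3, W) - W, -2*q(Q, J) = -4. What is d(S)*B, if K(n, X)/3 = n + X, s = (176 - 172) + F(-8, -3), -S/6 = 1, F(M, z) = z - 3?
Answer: -40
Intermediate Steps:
F(M, z) = -3 + z
q(Q, J) = 2 (q(Q, J) = -½*(-4) = 2)
S = -6 (S = -6*1 = -6)
d(W) = 2 - W
s = -2 (s = (176 - 172) + (-3 - 3) = 4 - 6 = -2)
K(n, X) = 3*X + 3*n (K(n, X) = 3*(n + X) = 3*(X + n) = 3*X + 3*n)
B = -5 (B = -2 + (3*15 + 3*(-16)) = -2 + (45 - 48) = -2 - 3 = -5)
d(S)*B = (2 - 1*(-6))*(-5) = (2 + 6)*(-5) = 8*(-5) = -40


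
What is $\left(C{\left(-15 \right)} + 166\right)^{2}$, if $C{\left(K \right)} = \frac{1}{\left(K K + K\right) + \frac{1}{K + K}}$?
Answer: $\frac{1093413200896}{39677401} \approx 27558.0$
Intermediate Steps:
$C{\left(K \right)} = \frac{1}{K + K^{2} + \frac{1}{2 K}}$ ($C{\left(K \right)} = \frac{1}{\left(K^{2} + K\right) + \frac{1}{2 K}} = \frac{1}{\left(K + K^{2}\right) + \frac{1}{2 K}} = \frac{1}{K + K^{2} + \frac{1}{2 K}}$)
$\left(C{\left(-15 \right)} + 166\right)^{2} = \left(2 \left(-15\right) \frac{1}{1 + 2 \left(-15\right)^{2} + 2 \left(-15\right)^{3}} + 166\right)^{2} = \left(2 \left(-15\right) \frac{1}{1 + 2 \cdot 225 + 2 \left(-3375\right)} + 166\right)^{2} = \left(2 \left(-15\right) \frac{1}{1 + 450 - 6750} + 166\right)^{2} = \left(2 \left(-15\right) \frac{1}{-6299} + 166\right)^{2} = \left(2 \left(-15\right) \left(- \frac{1}{6299}\right) + 166\right)^{2} = \left(\frac{30}{6299} + 166\right)^{2} = \left(\frac{1045664}{6299}\right)^{2} = \frac{1093413200896}{39677401}$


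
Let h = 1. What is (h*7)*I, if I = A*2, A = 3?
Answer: 42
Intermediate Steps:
I = 6 (I = 3*2 = 6)
(h*7)*I = (1*7)*6 = 7*6 = 42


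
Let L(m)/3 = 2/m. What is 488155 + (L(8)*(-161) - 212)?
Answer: 1951289/4 ≈ 4.8782e+5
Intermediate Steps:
L(m) = 6/m (L(m) = 3*(2/m) = 6/m)
488155 + (L(8)*(-161) - 212) = 488155 + ((6/8)*(-161) - 212) = 488155 + ((6*(⅛))*(-161) - 212) = 488155 + ((¾)*(-161) - 212) = 488155 + (-483/4 - 212) = 488155 - 1331/4 = 1951289/4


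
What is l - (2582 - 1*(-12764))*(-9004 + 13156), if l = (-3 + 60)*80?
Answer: -63712032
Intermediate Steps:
l = 4560 (l = 57*80 = 4560)
l - (2582 - 1*(-12764))*(-9004 + 13156) = 4560 - (2582 - 1*(-12764))*(-9004 + 13156) = 4560 - (2582 + 12764)*4152 = 4560 - 15346*4152 = 4560 - 1*63716592 = 4560 - 63716592 = -63712032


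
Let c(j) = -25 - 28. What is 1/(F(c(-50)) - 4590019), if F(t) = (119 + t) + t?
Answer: -1/4590006 ≈ -2.1786e-7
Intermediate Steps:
c(j) = -53
F(t) = 119 + 2*t
1/(F(c(-50)) - 4590019) = 1/((119 + 2*(-53)) - 4590019) = 1/((119 - 106) - 4590019) = 1/(13 - 4590019) = 1/(-4590006) = -1/4590006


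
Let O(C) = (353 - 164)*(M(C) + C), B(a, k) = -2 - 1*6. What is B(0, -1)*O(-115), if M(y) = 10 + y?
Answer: 332640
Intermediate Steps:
B(a, k) = -8 (B(a, k) = -2 - 6 = -8)
O(C) = 1890 + 378*C (O(C) = (353 - 164)*((10 + C) + C) = 189*(10 + 2*C) = 1890 + 378*C)
B(0, -1)*O(-115) = -8*(1890 + 378*(-115)) = -8*(1890 - 43470) = -8*(-41580) = 332640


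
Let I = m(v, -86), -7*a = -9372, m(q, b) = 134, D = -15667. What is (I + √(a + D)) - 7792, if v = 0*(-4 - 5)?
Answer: -7658 + I*√702079/7 ≈ -7658.0 + 119.7*I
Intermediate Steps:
v = 0 (v = 0*(-9) = 0)
a = 9372/7 (a = -⅐*(-9372) = 9372/7 ≈ 1338.9)
I = 134
(I + √(a + D)) - 7792 = (134 + √(9372/7 - 15667)) - 7792 = (134 + √(-100297/7)) - 7792 = (134 + I*√702079/7) - 7792 = -7658 + I*√702079/7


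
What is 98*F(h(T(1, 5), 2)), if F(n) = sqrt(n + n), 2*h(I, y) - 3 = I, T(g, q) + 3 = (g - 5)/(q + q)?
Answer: 98*I*sqrt(10)/5 ≈ 61.981*I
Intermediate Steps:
T(g, q) = -3 + (-5 + g)/(2*q) (T(g, q) = -3 + (g - 5)/(q + q) = -3 + (-5 + g)/((2*q)) = -3 + (-5 + g)*(1/(2*q)) = -3 + (-5 + g)/(2*q))
h(I, y) = 3/2 + I/2
F(n) = sqrt(2)*sqrt(n) (F(n) = sqrt(2*n) = sqrt(2)*sqrt(n))
98*F(h(T(1, 5), 2)) = 98*(sqrt(2)*sqrt(3/2 + ((1/2)*(-5 + 1 - 6*5)/5)/2)) = 98*(sqrt(2)*sqrt(3/2 + ((1/2)*(1/5)*(-5 + 1 - 30))/2)) = 98*(sqrt(2)*sqrt(3/2 + ((1/2)*(1/5)*(-34))/2)) = 98*(sqrt(2)*sqrt(3/2 + (1/2)*(-17/5))) = 98*(sqrt(2)*sqrt(3/2 - 17/10)) = 98*(sqrt(2)*sqrt(-1/5)) = 98*(sqrt(2)*(I*sqrt(5)/5)) = 98*(I*sqrt(10)/5) = 98*I*sqrt(10)/5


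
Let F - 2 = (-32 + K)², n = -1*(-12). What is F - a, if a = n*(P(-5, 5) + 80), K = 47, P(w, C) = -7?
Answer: -649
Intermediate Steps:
n = 12
F = 227 (F = 2 + (-32 + 47)² = 2 + 15² = 2 + 225 = 227)
a = 876 (a = 12*(-7 + 80) = 12*73 = 876)
F - a = 227 - 1*876 = 227 - 876 = -649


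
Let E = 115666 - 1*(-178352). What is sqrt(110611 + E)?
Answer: sqrt(404629) ≈ 636.10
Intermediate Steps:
E = 294018 (E = 115666 + 178352 = 294018)
sqrt(110611 + E) = sqrt(110611 + 294018) = sqrt(404629)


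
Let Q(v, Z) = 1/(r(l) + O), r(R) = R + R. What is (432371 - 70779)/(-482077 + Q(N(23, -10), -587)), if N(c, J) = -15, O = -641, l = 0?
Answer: -115890236/154505679 ≈ -0.75007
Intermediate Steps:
r(R) = 2*R
Q(v, Z) = -1/641 (Q(v, Z) = 1/(2*0 - 641) = 1/(0 - 641) = 1/(-641) = -1/641)
(432371 - 70779)/(-482077 + Q(N(23, -10), -587)) = (432371 - 70779)/(-482077 - 1/641) = 361592/(-309011358/641) = 361592*(-641/309011358) = -115890236/154505679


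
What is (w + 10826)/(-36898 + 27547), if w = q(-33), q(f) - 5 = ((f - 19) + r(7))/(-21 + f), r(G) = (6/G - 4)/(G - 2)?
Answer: -3412072/2945565 ≈ -1.1584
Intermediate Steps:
r(G) = (-4 + 6/G)/(-2 + G)
q(f) = 5 + (-687/35 + f)/(-21 + f) (q(f) = 5 + ((f - 19) + 2*(3 - 2*7)/(7*(-2 + 7)))/(-21 + f) = 5 + ((-19 + f) + 2*(⅐)*(3 - 14)/5)/(-21 + f) = 5 + ((-19 + f) + 2*(⅐)*(⅕)*(-11))/(-21 + f) = 5 + ((-19 + f) - 22/35)/(-21 + f) = 5 + (-687/35 + f)/(-21 + f))
w = 1882/315 (w = 6*(-727 + 35*(-33))/(35*(-21 - 33)) = (6/35)*(-727 - 1155)/(-54) = (6/35)*(-1/54)*(-1882) = 1882/315 ≈ 5.9746)
(w + 10826)/(-36898 + 27547) = (1882/315 + 10826)/(-36898 + 27547) = (3412072/315)/(-9351) = (3412072/315)*(-1/9351) = -3412072/2945565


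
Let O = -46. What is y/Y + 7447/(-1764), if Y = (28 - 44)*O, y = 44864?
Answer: 2301847/40572 ≈ 56.735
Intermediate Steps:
Y = 736 (Y = (28 - 44)*(-46) = -16*(-46) = 736)
y/Y + 7447/(-1764) = 44864/736 + 7447/(-1764) = 44864*(1/736) + 7447*(-1/1764) = 1402/23 - 7447/1764 = 2301847/40572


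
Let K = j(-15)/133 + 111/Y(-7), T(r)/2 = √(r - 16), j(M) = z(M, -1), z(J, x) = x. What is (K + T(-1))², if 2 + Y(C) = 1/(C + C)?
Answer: 41717838989/14876449 - 826844*I*√17/3857 ≈ 2804.3 - 883.89*I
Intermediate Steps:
j(M) = -1
Y(C) = -2 + 1/(2*C) (Y(C) = -2 + 1/(C + C) = -2 + 1/(2*C))
T(r) = 2*√(-16 + r) (T(r) = 2*√(r - 16) = 2*√(-16 + r))
K = -206711/3857 (K = -1/133 + 111/(-2 + (½)/(-7)) = -1*1/133 + 111/(-2 + (½)*(-⅐)) = -1/133 + 111/(-2 - 1/14) = -1/133 + 111/(-29/14) = -1/133 + 111*(-14/29) = -1/133 - 1554/29 = -206711/3857 ≈ -53.594)
(K + T(-1))² = (-206711/3857 + 2*√(-16 - 1))² = (-206711/3857 + 2*√(-17))² = (-206711/3857 + 2*(I*√17))² = (-206711/3857 + 2*I*√17)²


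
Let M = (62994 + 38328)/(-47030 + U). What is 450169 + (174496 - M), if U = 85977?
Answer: 24328726433/38947 ≈ 6.2466e+5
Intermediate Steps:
M = 101322/38947 (M = (62994 + 38328)/(-47030 + 85977) = 101322/38947 ≈ 2.6015)
450169 + (174496 - M) = 450169 + (174496 - 1*101322/38947) = 450169 + (174496 - 101322/38947) = 450169 + 6795994390/38947 = 24328726433/38947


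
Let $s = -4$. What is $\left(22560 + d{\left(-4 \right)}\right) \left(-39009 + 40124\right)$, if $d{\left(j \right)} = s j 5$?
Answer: $25243600$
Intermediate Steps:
$d{\left(j \right)} = - 20 j$ ($d{\left(j \right)} = - 4 j 5 = - 20 j$)
$\left(22560 + d{\left(-4 \right)}\right) \left(-39009 + 40124\right) = \left(22560 - -80\right) \left(-39009 + 40124\right) = \left(22560 + 80\right) 1115 = 22640 \cdot 1115 = 25243600$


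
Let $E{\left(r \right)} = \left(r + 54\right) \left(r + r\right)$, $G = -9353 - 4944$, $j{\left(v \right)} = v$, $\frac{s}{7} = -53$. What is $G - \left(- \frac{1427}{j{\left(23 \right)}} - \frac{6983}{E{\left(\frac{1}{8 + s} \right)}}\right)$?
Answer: $- \frac{33998178929}{901646} \approx -37707.0$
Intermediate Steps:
$s = -371$ ($s = 7 \left(-53\right) = -371$)
$G = -14297$ ($G = -9353 - 4944 = -14297$)
$E{\left(r \right)} = 2 r \left(54 + r\right)$ ($E{\left(r \right)} = \left(54 + r\right) 2 r = 2 r \left(54 + r\right)$)
$G - \left(- \frac{1427}{j{\left(23 \right)}} - \frac{6983}{E{\left(\frac{1}{8 + s} \right)}}\right) = -14297 - \left(- \frac{1427}{23} - \frac{6983}{2 \frac{1}{8 - 371} \left(54 + \frac{1}{8 - 371}\right)}\right) = -14297 - \left(\left(-1427\right) \frac{1}{23} - \frac{6983}{2 \frac{1}{-363} \left(54 + \frac{1}{-363}\right)}\right) = -14297 - \left(- \frac{1427}{23} - \frac{6983}{2 \left(- \frac{1}{363}\right) \left(54 - \frac{1}{363}\right)}\right) = -14297 - \left(- \frac{1427}{23} - \frac{6983}{2 \left(- \frac{1}{363}\right) \frac{19601}{363}}\right) = -14297 - \left(- \frac{1427}{23} - \frac{6983}{- \frac{39202}{131769}}\right) = -14297 - \left(- \frac{1427}{23} - - \frac{920142927}{39202}\right) = -14297 - \left(- \frac{1427}{23} + \frac{920142927}{39202}\right) = -14297 - \frac{21107346067}{901646} = - \frac{33998178929}{901646}$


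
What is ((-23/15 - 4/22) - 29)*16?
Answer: -81088/165 ≈ -491.44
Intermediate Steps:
((-23/15 - 4/22) - 29)*16 = ((-23*1/15 - 4*1/22) - 29)*16 = ((-23/15 - 2/11) - 29)*16 = (-283/165 - 29)*16 = -5068/165*16 = -81088/165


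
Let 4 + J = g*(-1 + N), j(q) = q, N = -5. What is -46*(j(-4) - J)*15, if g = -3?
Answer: 12420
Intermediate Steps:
J = 14 (J = -4 - 3*(-1 - 5) = -4 - 3*(-6) = -4 + 18 = 14)
-46*(j(-4) - J)*15 = -46*(-4 - 1*14)*15 = -46*(-4 - 14)*15 = -46*(-18)*15 = 828*15 = 12420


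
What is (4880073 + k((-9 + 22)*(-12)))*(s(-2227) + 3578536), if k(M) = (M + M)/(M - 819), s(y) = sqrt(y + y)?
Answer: 436587951456488/25 + 122001833*I*sqrt(4454)/25 ≈ 1.7464e+13 + 3.2569e+8*I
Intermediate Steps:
s(y) = sqrt(2)*sqrt(y) (s(y) = sqrt(2*y) = sqrt(2)*sqrt(y))
k(M) = 2*M/(-819 + M) (k(M) = (2*M)/(-819 + M) = 2*M/(-819 + M))
(4880073 + k((-9 + 22)*(-12)))*(s(-2227) + 3578536) = (4880073 + 2*((-9 + 22)*(-12))/(-819 + (-9 + 22)*(-12)))*(sqrt(2)*sqrt(-2227) + 3578536) = (4880073 + 2*(13*(-12))/(-819 + 13*(-12)))*(sqrt(2)*(I*sqrt(2227)) + 3578536) = (4880073 + 2*(-156)/(-819 - 156))*(I*sqrt(4454) + 3578536) = (4880073 + 2*(-156)/(-975))*(3578536 + I*sqrt(4454)) = (4880073 + 2*(-156)*(-1/975))*(3578536 + I*sqrt(4454)) = (4880073 + 8/25)*(3578536 + I*sqrt(4454)) = 122001833*(3578536 + I*sqrt(4454))/25 = 436587951456488/25 + 122001833*I*sqrt(4454)/25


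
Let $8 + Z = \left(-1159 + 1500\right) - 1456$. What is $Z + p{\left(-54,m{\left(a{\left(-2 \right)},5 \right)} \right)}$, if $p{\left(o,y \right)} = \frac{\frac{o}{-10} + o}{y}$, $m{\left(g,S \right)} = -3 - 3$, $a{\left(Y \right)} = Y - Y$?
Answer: $- \frac{11149}{10} \approx -1114.9$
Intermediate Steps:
$a{\left(Y \right)} = 0$
$m{\left(g,S \right)} = -6$ ($m{\left(g,S \right)} = -3 - 3 = -6$)
$p{\left(o,y \right)} = \frac{9 o}{10 y}$ ($p{\left(o,y \right)} = \frac{- \frac{o}{10} + o}{y} = \frac{\frac{9}{10} o}{y} = \frac{9 o}{10 y}$)
$Z = -1123$ ($Z = -8 + \left(\left(-1159 + 1500\right) - 1456\right) = -8 + \left(341 - 1456\right) = -8 - 1115 = -1123$)
$Z + p{\left(-54,m{\left(a{\left(-2 \right)},5 \right)} \right)} = -1123 + \frac{9}{10} \left(-54\right) \frac{1}{-6} = -1123 + \frac{9}{10} \left(-54\right) \left(- \frac{1}{6}\right) = -1123 + \frac{81}{10} = - \frac{11149}{10}$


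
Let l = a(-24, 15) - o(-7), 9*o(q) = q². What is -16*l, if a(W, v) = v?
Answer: -1376/9 ≈ -152.89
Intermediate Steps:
o(q) = q²/9
l = 86/9 (l = 15 - (-7)²/9 = 15 - 49/9 = 86/9 ≈ 9.5556)
-16*l = -16*86/9 = -1376/9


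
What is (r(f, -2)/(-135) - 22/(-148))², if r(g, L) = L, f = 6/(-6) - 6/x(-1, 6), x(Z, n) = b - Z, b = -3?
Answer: 2666689/99800100 ≈ 0.026720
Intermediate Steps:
x(Z, n) = -3 - Z
f = 2 (f = 6/(-6) - 6/(-3 - 1*(-1)) = 6*(-⅙) - 6/(-3 + 1) = -1 - 6/(-2) = -1 - 6*(-½) = -1 + 3 = 2)
(r(f, -2)/(-135) - 22/(-148))² = (-2/(-135) - 22/(-148))² = (-2*(-1/135) - 22*(-1/148))² = (2/135 + 11/74)² = (1633/9990)² = 2666689/99800100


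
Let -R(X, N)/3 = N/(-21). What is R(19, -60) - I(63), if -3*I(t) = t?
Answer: 87/7 ≈ 12.429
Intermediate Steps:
R(X, N) = N/7 (R(X, N) = -3*N/(-21) = -3*N*(-1)/21 = -(-1)*N/7 = N/7)
I(t) = -t/3
R(19, -60) - I(63) = (⅐)*(-60) - (-1)*63/3 = -60/7 - 1*(-21) = -60/7 + 21 = 87/7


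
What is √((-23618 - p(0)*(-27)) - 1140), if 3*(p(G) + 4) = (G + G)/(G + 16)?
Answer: I*√24866 ≈ 157.69*I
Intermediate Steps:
p(G) = -4 + 2*G/(3*(16 + G)) (p(G) = -4 + ((G + G)/(G + 16))/3 = -4 + ((2*G)/(16 + G))/3 = -4 + (2*G/(16 + G))/3 = -4 + 2*G/(3*(16 + G)))
√((-23618 - p(0)*(-27)) - 1140) = √((-23618 - 2*(-96 - 5*0)/(3*(16 + 0))*(-27)) - 1140) = √((-23618 - (⅔)*(-96 + 0)/16*(-27)) - 1140) = √((-23618 - (⅔)*(1/16)*(-96)*(-27)) - 1140) = √((-23618 - (-4)*(-27)) - 1140) = √((-23618 - 1*108) - 1140) = √((-23618 - 108) - 1140) = √(-23726 - 1140) = √(-24866) = I*√24866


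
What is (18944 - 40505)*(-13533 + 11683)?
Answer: 39887850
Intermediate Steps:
(18944 - 40505)*(-13533 + 11683) = -21561*(-1850) = 39887850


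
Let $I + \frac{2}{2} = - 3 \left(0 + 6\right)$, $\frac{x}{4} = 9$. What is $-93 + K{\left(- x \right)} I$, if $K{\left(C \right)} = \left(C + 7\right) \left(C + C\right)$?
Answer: $-39765$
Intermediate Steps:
$x = 36$ ($x = 4 \cdot 9 = 36$)
$I = -19$ ($I = -1 - 3 \left(0 + 6\right) = -1 - 18 = -19$)
$K{\left(C \right)} = 2 C \left(7 + C\right)$ ($K{\left(C \right)} = \left(7 + C\right) 2 C = 2 C \left(7 + C\right)$)
$-93 + K{\left(- x \right)} I = -93 + 2 \left(\left(-1\right) 36\right) \left(7 - 36\right) \left(-19\right) = -93 + 2 \left(-36\right) \left(7 - 36\right) \left(-19\right) = -93 + 2 \left(-36\right) \left(-29\right) \left(-19\right) = -93 + 2088 \left(-19\right) = -93 - 39672 = -39765$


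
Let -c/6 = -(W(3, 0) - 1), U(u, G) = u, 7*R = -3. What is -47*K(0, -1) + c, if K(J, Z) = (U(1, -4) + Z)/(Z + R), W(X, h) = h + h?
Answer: -6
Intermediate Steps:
R = -3/7 (R = (⅐)*(-3) = -3/7 ≈ -0.42857)
W(X, h) = 2*h
K(J, Z) = (1 + Z)/(-3/7 + Z) (K(J, Z) = (1 + Z)/(Z - 3/7) = (1 + Z)/(-3/7 + Z))
c = -6 (c = -(-6)*(2*0 - 1) = -(-6)*(0 - 1) = -(-6)*(-1) = -6*1 = -6)
-47*K(0, -1) + c = -329*(1 - 1)/(-3 + 7*(-1)) - 6 = -329*0/(-3 - 7) - 6 = -329*0/(-10) - 6 = -329*(-1)*0/10 - 6 = -47*0 - 6 = 0 - 6 = -6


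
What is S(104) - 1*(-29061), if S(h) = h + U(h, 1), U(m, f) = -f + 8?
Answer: 29172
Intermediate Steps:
U(m, f) = 8 - f
S(h) = 7 + h (S(h) = h + (8 - 1*1) = h + (8 - 1) = h + 7 = 7 + h)
S(104) - 1*(-29061) = (7 + 104) - 1*(-29061) = 111 + 29061 = 29172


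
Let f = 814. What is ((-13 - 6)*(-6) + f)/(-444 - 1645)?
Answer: -928/2089 ≈ -0.44423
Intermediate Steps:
((-13 - 6)*(-6) + f)/(-444 - 1645) = ((-13 - 6)*(-6) + 814)/(-444 - 1645) = (-19*(-6) + 814)/(-2089) = (114 + 814)*(-1/2089) = 928*(-1/2089) = -928/2089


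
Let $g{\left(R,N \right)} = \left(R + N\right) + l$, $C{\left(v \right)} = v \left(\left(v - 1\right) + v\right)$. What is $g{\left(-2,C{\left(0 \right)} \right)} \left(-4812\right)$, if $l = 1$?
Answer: $4812$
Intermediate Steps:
$C{\left(v \right)} = v \left(-1 + 2 v\right)$ ($C{\left(v \right)} = v \left(\left(-1 + v\right) + v\right) = v \left(-1 + 2 v\right)$)
$g{\left(R,N \right)} = 1 + N + R$ ($g{\left(R,N \right)} = \left(R + N\right) + 1 = \left(N + R\right) + 1 = 1 + N + R$)
$g{\left(-2,C{\left(0 \right)} \right)} \left(-4812\right) = \left(1 + 0 \left(-1 + 2 \cdot 0\right) - 2\right) \left(-4812\right) = \left(1 + 0 \left(-1 + 0\right) - 2\right) \left(-4812\right) = \left(1 + 0 \left(-1\right) - 2\right) \left(-4812\right) = \left(1 + 0 - 2\right) \left(-4812\right) = \left(-1\right) \left(-4812\right) = 4812$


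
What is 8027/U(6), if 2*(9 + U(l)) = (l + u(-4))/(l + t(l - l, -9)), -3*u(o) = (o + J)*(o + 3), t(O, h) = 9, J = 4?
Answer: -40135/44 ≈ -912.16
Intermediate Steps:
u(o) = -(3 + o)*(4 + o)/3 (u(o) = -(o + 4)*(o + 3)/3 = -(4 + o)*(3 + o)/3 = -(3 + o)*(4 + o)/3)
U(l) = -9 + l/(2*(9 + l)) (U(l) = -9 + ((l + (-4 - 7/3*(-4) - ⅓*(-4)²))/(l + 9))/2 = -9 + ((l + (-4 + 28/3 - ⅓*16))/(9 + l))/2 = -9 + ((l + (-4 + 28/3 - 16/3))/(9 + l))/2 = -9 + ((l + 0)/(9 + l))/2 = -9 + (l/(9 + l))/2 = -9 + l/(2*(9 + l)))
8027/U(6) = 8027/(((-162 - 17*6)/(2*(9 + 6)))) = 8027/(((½)*(-162 - 102)/15)) = 8027/(((½)*(1/15)*(-264))) = 8027/(-44/5) = 8027*(-5/44) = -40135/44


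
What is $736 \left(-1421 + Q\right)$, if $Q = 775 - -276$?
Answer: $-272320$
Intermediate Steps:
$Q = 1051$ ($Q = 775 + 276 = 1051$)
$736 \left(-1421 + Q\right) = 736 \left(-1421 + 1051\right) = 736 \left(-370\right) = -272320$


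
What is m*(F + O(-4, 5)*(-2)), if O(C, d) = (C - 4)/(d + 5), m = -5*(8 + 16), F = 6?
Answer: -912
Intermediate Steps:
m = -120 (m = -5*24 = -120)
O(C, d) = (-4 + C)/(5 + d)
m*(F + O(-4, 5)*(-2)) = -120*(6 + ((-4 - 4)/(5 + 5))*(-2)) = -120*(6 + (-8/10)*(-2)) = -120*(6 + ((⅒)*(-8))*(-2)) = -120*(6 - ⅘*(-2)) = -120*(6 + 8/5) = -120*38/5 = -912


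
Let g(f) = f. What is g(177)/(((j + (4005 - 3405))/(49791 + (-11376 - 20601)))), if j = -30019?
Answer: -3153078/29419 ≈ -107.18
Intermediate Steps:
g(177)/(((j + (4005 - 3405))/(49791 + (-11376 - 20601)))) = 177/(((-30019 + (4005 - 3405))/(49791 + (-11376 - 20601)))) = 177/(((-30019 + 600)/(49791 - 31977))) = 177/((-29419/17814)) = 177/((-29419*1/17814)) = 177/(-29419/17814) = 177*(-17814/29419) = -3153078/29419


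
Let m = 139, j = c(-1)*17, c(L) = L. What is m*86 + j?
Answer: 11937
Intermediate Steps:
j = -17 (j = -1*17 = -17)
m*86 + j = 139*86 - 17 = 11954 - 17 = 11937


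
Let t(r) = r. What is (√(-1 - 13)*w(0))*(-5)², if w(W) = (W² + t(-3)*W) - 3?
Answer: -75*I*√14 ≈ -280.62*I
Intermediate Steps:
w(W) = -3 + W² - 3*W (w(W) = (W² - 3*W) - 3 = -3 + W² - 3*W)
(√(-1 - 13)*w(0))*(-5)² = (√(-1 - 13)*(-3 + 0² - 3*0))*(-5)² = (√(-14)*(-3 + 0 + 0))*25 = ((I*√14)*(-3))*25 = -3*I*√14*25 = -75*I*√14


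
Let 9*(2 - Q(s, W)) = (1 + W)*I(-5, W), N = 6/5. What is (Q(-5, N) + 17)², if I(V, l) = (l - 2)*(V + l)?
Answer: 421850521/1265625 ≈ 333.31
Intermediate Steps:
I(V, l) = (-2 + l)*(V + l)
N = 6/5 (N = 6*(⅕) = 6/5 ≈ 1.2000)
Q(s, W) = 2 - (1 + W)*(10 + W² - 7*W)/9 (Q(s, W) = 2 - (1 + W)*(W² - 2*(-5) - 2*W - 5*W)/9 = 2 - (1 + W)*(W² + 10 - 2*W - 5*W)/9 = 2 - (1 + W)*(10 + W² - 7*W)/9)
(Q(-5, N) + 17)² = ((8/9 - ⅓*6/5 - (6/5)³/9 + 2*(6/5)²/3) + 17)² = ((8/9 - ⅖ - ⅑*216/125 + (⅔)*(36/25)) + 17)² = ((8/9 - ⅖ - 24/125 + 24/25) + 17)² = (1414/1125 + 17)² = (20539/1125)² = 421850521/1265625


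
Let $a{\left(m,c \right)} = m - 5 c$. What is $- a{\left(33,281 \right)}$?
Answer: $1372$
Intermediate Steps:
$- a{\left(33,281 \right)} = - (33 - 1405) = \left(-1\right) \left(-1372\right) = 1372$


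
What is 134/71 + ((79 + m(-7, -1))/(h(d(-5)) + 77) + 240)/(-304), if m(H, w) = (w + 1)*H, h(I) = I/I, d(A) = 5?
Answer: 1842679/1683552 ≈ 1.0945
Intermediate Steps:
h(I) = 1
m(H, w) = H*(1 + w) (m(H, w) = (1 + w)*H = H*(1 + w))
134/71 + ((79 + m(-7, -1))/(h(d(-5)) + 77) + 240)/(-304) = 134/71 + ((79 - 7*(1 - 1))/(1 + 77) + 240)/(-304) = 134*(1/71) + ((79 - 7*0)/78 + 240)*(-1/304) = 134/71 + ((79 + 0)*(1/78) + 240)*(-1/304) = 134/71 + (79*(1/78) + 240)*(-1/304) = 134/71 + (79/78 + 240)*(-1/304) = 134/71 + (18799/78)*(-1/304) = 134/71 - 18799/23712 = 1842679/1683552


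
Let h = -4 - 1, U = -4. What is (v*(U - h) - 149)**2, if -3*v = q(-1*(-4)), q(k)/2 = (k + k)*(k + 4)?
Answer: 330625/9 ≈ 36736.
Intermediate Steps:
q(k) = 4*k*(4 + k) (q(k) = 2*((k + k)*(k + 4)) = 2*((2*k)*(4 + k)) = 2*(2*k*(4 + k)) = 4*k*(4 + k))
v = -128/3 (v = -4*(-1*(-4))*(4 - 1*(-4))/3 = -4*4*(4 + 4)/3 = -4*4*8/3 = -1/3*128 = -128/3 ≈ -42.667)
h = -5
(v*(U - h) - 149)**2 = (-128*(-4 - 1*(-5))/3 - 149)**2 = (-128*(-4 + 5)/3 - 149)**2 = (-128/3*1 - 149)**2 = (-128/3 - 149)**2 = (-575/3)**2 = 330625/9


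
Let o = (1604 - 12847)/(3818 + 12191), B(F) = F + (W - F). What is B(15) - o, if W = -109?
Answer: -1733738/16009 ≈ -108.30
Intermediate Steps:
B(F) = -109 (B(F) = F + (-109 - F) = -109)
o = -11243/16009 ≈ -0.70229
B(15) - o = -109 - 1*(-11243/16009) = -109 + 11243/16009 = -1733738/16009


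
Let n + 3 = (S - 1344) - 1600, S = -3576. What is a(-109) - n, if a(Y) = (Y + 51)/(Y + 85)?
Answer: 78305/12 ≈ 6525.4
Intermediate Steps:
a(Y) = (51 + Y)/(85 + Y)
n = -6523 (n = -3 + ((-3576 - 1344) - 1600) = -3 + (-4920 - 1600) = -3 - 6520 = -6523)
a(-109) - n = (51 - 109)/(85 - 109) - 1*(-6523) = -58/(-24) + 6523 = -1/24*(-58) + 6523 = 29/12 + 6523 = 78305/12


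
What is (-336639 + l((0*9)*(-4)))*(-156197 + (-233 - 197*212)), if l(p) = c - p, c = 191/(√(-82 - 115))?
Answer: 66719829966 + 37855054*I*√197/197 ≈ 6.672e+10 + 2.6971e+6*I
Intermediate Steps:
c = -191*I*√197/197 (c = 191/(√(-197)) = 191/((I*√197)) = 191*(-I*√197/197) = -191*I*√197/197 ≈ -13.608*I)
l(p) = -p - 191*I*√197/197 (l(p) = -191*I*√197/197 - p = -p - 191*I*√197/197)
(-336639 + l((0*9)*(-4)))*(-156197 + (-233 - 197*212)) = (-336639 + (-0*9*(-4) - 191*I*√197/197))*(-156197 + (-233 - 197*212)) = (-336639 + (-0*(-4) - 191*I*√197/197))*(-156197 + (-233 - 41764)) = (-336639 + (-1*0 - 191*I*√197/197))*(-156197 - 41997) = (-336639 + (0 - 191*I*√197/197))*(-198194) = (-336639 - 191*I*√197/197)*(-198194) = 66719829966 + 37855054*I*√197/197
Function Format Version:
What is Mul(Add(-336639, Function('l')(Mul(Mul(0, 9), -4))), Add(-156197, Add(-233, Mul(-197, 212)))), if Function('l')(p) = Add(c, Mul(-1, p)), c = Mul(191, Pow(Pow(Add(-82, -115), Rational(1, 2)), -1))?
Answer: Add(66719829966, Mul(Rational(37855054, 197), I, Pow(197, Rational(1, 2)))) ≈ Add(6.6720e+10, Mul(2.6971e+6, I))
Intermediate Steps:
c = Mul(Rational(-191, 197), I, Pow(197, Rational(1, 2))) (c = Mul(191, Pow(Pow(-197, Rational(1, 2)), -1)) = Mul(191, Pow(Mul(I, Pow(197, Rational(1, 2))), -1)) = Mul(191, Mul(Rational(-1, 197), I, Pow(197, Rational(1, 2)))) = Mul(Rational(-191, 197), I, Pow(197, Rational(1, 2))) ≈ Mul(-13.608, I))
Function('l')(p) = Add(Mul(-1, p), Mul(Rational(-191, 197), I, Pow(197, Rational(1, 2)))) (Function('l')(p) = Add(Mul(Rational(-191, 197), I, Pow(197, Rational(1, 2))), Mul(-1, p)) = Add(Mul(-1, p), Mul(Rational(-191, 197), I, Pow(197, Rational(1, 2)))))
Mul(Add(-336639, Function('l')(Mul(Mul(0, 9), -4))), Add(-156197, Add(-233, Mul(-197, 212)))) = Mul(Add(-336639, Add(Mul(-1, Mul(Mul(0, 9), -4)), Mul(Rational(-191, 197), I, Pow(197, Rational(1, 2))))), Add(-156197, Add(-233, Mul(-197, 212)))) = Mul(Add(-336639, Add(Mul(-1, Mul(0, -4)), Mul(Rational(-191, 197), I, Pow(197, Rational(1, 2))))), Add(-156197, Add(-233, -41764))) = Mul(Add(-336639, Add(Mul(-1, 0), Mul(Rational(-191, 197), I, Pow(197, Rational(1, 2))))), Add(-156197, -41997)) = Mul(Add(-336639, Add(0, Mul(Rational(-191, 197), I, Pow(197, Rational(1, 2))))), -198194) = Mul(Add(-336639, Mul(Rational(-191, 197), I, Pow(197, Rational(1, 2)))), -198194) = Add(66719829966, Mul(Rational(37855054, 197), I, Pow(197, Rational(1, 2))))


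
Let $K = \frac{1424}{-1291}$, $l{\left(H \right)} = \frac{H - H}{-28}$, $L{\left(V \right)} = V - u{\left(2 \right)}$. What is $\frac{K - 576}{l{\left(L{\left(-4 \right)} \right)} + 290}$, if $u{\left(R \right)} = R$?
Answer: $- \frac{74504}{37439} \approx -1.99$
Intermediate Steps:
$L{\left(V \right)} = -2 + V$ ($L{\left(V \right)} = V - 2 = -2 + V$)
$l{\left(H \right)} = 0$ ($l{\left(H \right)} = 0 \left(- \frac{1}{28}\right) = 0$)
$K = - \frac{1424}{1291}$ ($K = 1424 \left(- \frac{1}{1291}\right) = - \frac{1424}{1291} \approx -1.103$)
$\frac{K - 576}{l{\left(L{\left(-4 \right)} \right)} + 290} = \frac{- \frac{1424}{1291} - 576}{0 + 290} = \frac{- \frac{1424}{1291} - 576}{290} = \left(- \frac{745040}{1291}\right) \frac{1}{290} = - \frac{74504}{37439}$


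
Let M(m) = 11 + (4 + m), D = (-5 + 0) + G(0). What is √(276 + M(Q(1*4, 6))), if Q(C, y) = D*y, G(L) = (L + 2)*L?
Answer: 3*√29 ≈ 16.155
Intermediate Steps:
G(L) = L*(2 + L) (G(L) = (2 + L)*L = L*(2 + L))
D = -5 (D = (-5 + 0) + 0*(2 + 0) = -5 + 0*2 = -5 + 0 = -5)
Q(C, y) = -5*y
M(m) = 15 + m
√(276 + M(Q(1*4, 6))) = √(276 + (15 - 5*6)) = √(276 + (15 - 30)) = √(276 - 15) = √261 = 3*√29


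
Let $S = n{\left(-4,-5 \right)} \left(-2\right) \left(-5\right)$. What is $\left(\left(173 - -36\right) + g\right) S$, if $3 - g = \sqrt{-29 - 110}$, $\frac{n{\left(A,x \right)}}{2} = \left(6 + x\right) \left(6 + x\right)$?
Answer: $4240 - 20 i \sqrt{139} \approx 4240.0 - 235.8 i$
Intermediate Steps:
$n{\left(A,x \right)} = 2 \left(6 + x\right)^{2}$ ($n{\left(A,x \right)} = 2 \left(6 + x\right) \left(6 + x\right) = 2 \left(6 + x\right)^{2}$)
$S = 20$ ($S = 2 \left(6 - 5\right)^{2} \left(-2\right) \left(-5\right) = 2 \cdot 1^{2} \left(-2\right) \left(-5\right) = 2 \cdot 1 \left(-2\right) \left(-5\right) = 2 \left(-2\right) \left(-5\right) = \left(-4\right) \left(-5\right) = 20$)
$g = 3 - i \sqrt{139}$ ($g = 3 - \sqrt{-29 - 110} = 3 - \sqrt{-139} = 3 - i \sqrt{139} \approx 3.0 - 11.79 i$)
$\left(\left(173 - -36\right) + g\right) S = \left(\left(173 - -36\right) + \left(3 - i \sqrt{139}\right)\right) 20 = \left(\left(173 + 36\right) + \left(3 - i \sqrt{139}\right)\right) 20 = \left(209 + \left(3 - i \sqrt{139}\right)\right) 20 = \left(212 - i \sqrt{139}\right) 20 = 4240 - 20 i \sqrt{139}$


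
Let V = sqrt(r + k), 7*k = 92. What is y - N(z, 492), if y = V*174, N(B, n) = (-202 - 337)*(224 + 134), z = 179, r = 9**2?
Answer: 192962 + 174*sqrt(4613)/7 ≈ 1.9465e+5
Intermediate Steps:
r = 81
k = 92/7 (k = (1/7)*92 = 92/7 ≈ 13.143)
V = sqrt(4613)/7 (V = sqrt(81 + 92/7) = sqrt(659/7) = sqrt(4613)/7 ≈ 9.7027)
N(B, n) = -192962 (N(B, n) = -539*358 = -192962)
y = 174*sqrt(4613)/7 (y = (sqrt(4613)/7)*174 = 174*sqrt(4613)/7 ≈ 1688.3)
y - N(z, 492) = 174*sqrt(4613)/7 - 1*(-192962) = 174*sqrt(4613)/7 + 192962 = 192962 + 174*sqrt(4613)/7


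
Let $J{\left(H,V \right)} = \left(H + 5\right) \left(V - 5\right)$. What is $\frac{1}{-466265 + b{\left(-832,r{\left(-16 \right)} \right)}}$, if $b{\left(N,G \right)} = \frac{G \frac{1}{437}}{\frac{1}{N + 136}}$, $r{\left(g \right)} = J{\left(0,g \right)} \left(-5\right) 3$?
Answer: $- \frac{437}{204854005} \approx -2.1332 \cdot 10^{-6}$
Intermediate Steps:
$J{\left(H,V \right)} = \left(-5 + V\right) \left(5 + H\right)$ ($J{\left(H,V \right)} = \left(5 + H\right) \left(-5 + V\right) = \left(-5 + V\right) \left(5 + H\right)$)
$r{\left(g \right)} = 375 - 75 g$ ($r{\left(g \right)} = \left(-25 - 0 + 5 g + 0 g\right) \left(-5\right) 3 = \left(-25 + 0 + 5 g + 0\right) \left(-5\right) 3 = \left(-25 + 5 g\right) \left(-5\right) 3 = \left(125 - 25 g\right) 3 = 375 - 75 g$)
$b{\left(N,G \right)} = \frac{G \left(136 + N\right)}{437}$ ($b{\left(N,G \right)} = \frac{G \frac{1}{437}}{\frac{1}{136 + N}} = \frac{G}{437} \left(136 + N\right) = \frac{G \left(136 + N\right)}{437}$)
$\frac{1}{-466265 + b{\left(-832,r{\left(-16 \right)} \right)}} = \frac{1}{-466265 + \frac{\left(375 - -1200\right) \left(136 - 832\right)}{437}} = \frac{1}{-466265 + \frac{1}{437} \left(375 + 1200\right) \left(-696\right)} = \frac{1}{-466265 + \frac{1}{437} \cdot 1575 \left(-696\right)} = \frac{1}{-466265 - \frac{1096200}{437}} = \frac{1}{- \frac{204854005}{437}} = - \frac{437}{204854005}$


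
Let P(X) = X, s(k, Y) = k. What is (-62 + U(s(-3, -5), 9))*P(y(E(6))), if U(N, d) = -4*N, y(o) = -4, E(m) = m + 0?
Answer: 200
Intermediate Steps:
E(m) = m
(-62 + U(s(-3, -5), 9))*P(y(E(6))) = (-62 - 4*(-3))*(-4) = (-62 + 12)*(-4) = -50*(-4) = 200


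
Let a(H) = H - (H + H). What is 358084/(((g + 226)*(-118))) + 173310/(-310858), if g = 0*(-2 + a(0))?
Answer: -14491888394/1036245143 ≈ -13.985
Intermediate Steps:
a(H) = -H (a(H) = H - 2*H = -H)
g = 0 (g = 0*(-2 - 1*0) = 0*(-2 + 0) = 0*(-2) = 0)
358084/(((g + 226)*(-118))) + 173310/(-310858) = 358084/(((0 + 226)*(-118))) + 173310/(-310858) = 358084/((226*(-118))) + 173310*(-1/310858) = 358084/(-26668) - 86655/155429 = 358084*(-1/26668) - 86655/155429 = -89521/6667 - 86655/155429 = -14491888394/1036245143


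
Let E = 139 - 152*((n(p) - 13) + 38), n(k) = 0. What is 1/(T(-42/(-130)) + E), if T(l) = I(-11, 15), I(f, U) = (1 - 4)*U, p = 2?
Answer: -1/3706 ≈ -0.00026983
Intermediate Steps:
I(f, U) = -3*U
T(l) = -45 (T(l) = -3*15 = -45)
E = -3661 (E = 139 - 152*((0 - 13) + 38) = 139 - 152*(-13 + 38) = 139 - 152*25 = 139 - 3800 = -3661)
1/(T(-42/(-130)) + E) = 1/(-45 - 3661) = 1/(-3706) = -1/3706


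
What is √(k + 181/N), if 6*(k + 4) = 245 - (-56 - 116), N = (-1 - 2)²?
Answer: √3082/6 ≈ 9.2526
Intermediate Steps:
N = 9 (N = (-3)² = 9)
k = 131/2 (k = -4 + (245 - (-56 - 116))/6 = -4 + (245 - 1*(-172))/6 = -4 + (245 + 172)/6 = -4 + (⅙)*417 = -4 + 139/2 = 131/2 ≈ 65.500)
√(k + 181/N) = √(131/2 + 181/9) = √(1541/18) = √3082/6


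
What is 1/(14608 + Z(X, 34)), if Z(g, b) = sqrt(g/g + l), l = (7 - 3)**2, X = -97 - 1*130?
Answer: 14608/213393647 - sqrt(17)/213393647 ≈ 6.8436e-5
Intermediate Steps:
X = -227 (X = -97 - 130 = -227)
l = 16 (l = 4**2 = 16)
Z(g, b) = sqrt(17) (Z(g, b) = sqrt(g/g + 16) = sqrt(1 + 16) = sqrt(17))
1/(14608 + Z(X, 34)) = 1/(14608 + sqrt(17))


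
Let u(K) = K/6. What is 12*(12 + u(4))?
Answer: 152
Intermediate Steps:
u(K) = K/6 (u(K) = K*(⅙) = K/6)
12*(12 + u(4)) = 12*(12 + (⅙)*4) = 12*(12 + ⅔) = 12*(38/3) = 152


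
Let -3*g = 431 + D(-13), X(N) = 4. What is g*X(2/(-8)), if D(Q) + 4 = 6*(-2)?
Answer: -1660/3 ≈ -553.33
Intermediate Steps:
D(Q) = -16 (D(Q) = -4 + 6*(-2) = -4 - 12 = -16)
g = -415/3 (g = -(431 - 16)/3 = -1/3*415 = -415/3 ≈ -138.33)
g*X(2/(-8)) = -415/3*4 = -1660/3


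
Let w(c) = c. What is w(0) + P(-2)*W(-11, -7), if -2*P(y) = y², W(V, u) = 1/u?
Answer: 2/7 ≈ 0.28571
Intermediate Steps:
P(y) = -y²/2
w(0) + P(-2)*W(-11, -7) = 0 - ½*(-2)²/(-7) = 0 - ½*4*(-⅐) = 0 - 2*(-⅐) = 0 + 2/7 = 2/7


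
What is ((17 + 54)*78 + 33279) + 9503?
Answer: 48320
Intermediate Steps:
((17 + 54)*78 + 33279) + 9503 = (71*78 + 33279) + 9503 = (5538 + 33279) + 9503 = 38817 + 9503 = 48320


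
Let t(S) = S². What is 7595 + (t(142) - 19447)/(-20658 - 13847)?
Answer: 262064758/34505 ≈ 7595.0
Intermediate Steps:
7595 + (t(142) - 19447)/(-20658 - 13847) = 7595 + (142² - 19447)/(-20658 - 13847) = 7595 + (20164 - 19447)/(-34505) = 7595 + 717*(-1/34505) = 7595 - 717/34505 = 262064758/34505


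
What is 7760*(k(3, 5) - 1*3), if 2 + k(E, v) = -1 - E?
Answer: -69840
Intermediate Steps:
k(E, v) = -3 - E (k(E, v) = -2 + (-1 - E) = -3 - E)
7760*(k(3, 5) - 1*3) = 7760*((-3 - 1*3) - 1*3) = 7760*((-3 - 3) - 3) = 7760*(-6 - 3) = 7760*(-9) = -69840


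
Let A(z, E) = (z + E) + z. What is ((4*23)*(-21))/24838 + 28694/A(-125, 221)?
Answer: -356378800/360151 ≈ -989.53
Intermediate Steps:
A(z, E) = E + 2*z (A(z, E) = (E + z) + z = E + 2*z)
((4*23)*(-21))/24838 + 28694/A(-125, 221) = ((4*23)*(-21))/24838 + 28694/(221 + 2*(-125)) = (92*(-21))*(1/24838) + 28694/(221 - 250) = -1932*1/24838 + 28694/(-29) = -966/12419 + 28694*(-1/29) = -966/12419 - 28694/29 = -356378800/360151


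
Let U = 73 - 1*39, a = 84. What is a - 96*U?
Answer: -3180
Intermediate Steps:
U = 34 (U = 73 - 39 = 34)
a - 96*U = 84 - 96*34 = 84 - 3264 = -3180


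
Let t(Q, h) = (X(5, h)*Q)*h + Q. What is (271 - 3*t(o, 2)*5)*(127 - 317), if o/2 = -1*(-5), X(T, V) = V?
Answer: 91010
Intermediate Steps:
o = 10 (o = 2*(-1*(-5)) = 2*5 = 10)
t(Q, h) = Q + Q*h**2 (t(Q, h) = (h*Q)*h + Q = (Q*h)*h + Q = Q*h**2 + Q = Q + Q*h**2)
(271 - 3*t(o, 2)*5)*(127 - 317) = (271 - 30*(1 + 2**2)*5)*(127 - 317) = (271 - 30*(1 + 4)*5)*(-190) = (271 - 30*5*5)*(-190) = (271 - 3*50*5)*(-190) = (271 - 150*5)*(-190) = (271 - 750)*(-190) = -479*(-190) = 91010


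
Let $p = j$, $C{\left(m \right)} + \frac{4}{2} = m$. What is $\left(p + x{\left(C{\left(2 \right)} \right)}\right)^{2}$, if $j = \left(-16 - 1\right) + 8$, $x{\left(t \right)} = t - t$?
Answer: $81$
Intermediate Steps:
$C{\left(m \right)} = -2 + m$
$x{\left(t \right)} = 0$
$j = -9$ ($j = -17 + 8 = -9$)
$p = -9$
$\left(p + x{\left(C{\left(2 \right)} \right)}\right)^{2} = \left(-9 + 0\right)^{2} = \left(-9\right)^{2} = 81$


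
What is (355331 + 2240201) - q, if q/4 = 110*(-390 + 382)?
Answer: 2599052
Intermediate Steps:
q = -3520 (q = 4*(110*(-390 + 382)) = 4*(110*(-8)) = 4*(-880) = -3520)
(355331 + 2240201) - q = (355331 + 2240201) - 1*(-3520) = 2595532 + 3520 = 2599052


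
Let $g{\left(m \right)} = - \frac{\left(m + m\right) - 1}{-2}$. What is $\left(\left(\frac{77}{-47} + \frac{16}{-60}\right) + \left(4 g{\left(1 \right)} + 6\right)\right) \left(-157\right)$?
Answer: $- \frac{674629}{705} \approx -956.92$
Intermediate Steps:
$g{\left(m \right)} = - \frac{1}{2} + m$ ($g{\left(m \right)} = - \frac{\left(2 m - 1\right) \left(-1\right)}{2} = - \frac{\left(-1 + 2 m\right) \left(-1\right)}{2} = - (\frac{1}{2} - m) = - \frac{1}{2} + m$)
$\left(\left(\frac{77}{-47} + \frac{16}{-60}\right) + \left(4 g{\left(1 \right)} + 6\right)\right) \left(-157\right) = \left(\left(\frac{77}{-47} + \frac{16}{-60}\right) + \left(4 \left(- \frac{1}{2} + 1\right) + 6\right)\right) \left(-157\right) = \left(\left(77 \left(- \frac{1}{47}\right) + 16 \left(- \frac{1}{60}\right)\right) + \left(4 \cdot \frac{1}{2} + 6\right)\right) \left(-157\right) = \left(\left(- \frac{77}{47} - \frac{4}{15}\right) + \left(2 + 6\right)\right) \left(-157\right) = \left(- \frac{1343}{705} + 8\right) \left(-157\right) = \frac{4297}{705} \left(-157\right) = - \frac{674629}{705}$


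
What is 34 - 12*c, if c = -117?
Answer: 1438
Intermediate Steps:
34 - 12*c = 34 - 12*(-117) = 34 + 1404 = 1438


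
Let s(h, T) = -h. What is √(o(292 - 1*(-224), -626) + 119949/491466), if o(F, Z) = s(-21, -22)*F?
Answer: 5*√11632772015954/163822 ≈ 104.10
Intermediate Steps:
o(F, Z) = 21*F (o(F, Z) = (-1*(-21))*F = 21*F)
√(o(292 - 1*(-224), -626) + 119949/491466) = √(21*(292 - 1*(-224)) + 119949/491466) = √(21*(292 + 224) + 119949*(1/491466)) = √(21*516 + 39983/163822) = √(10836 + 39983/163822) = √(1775215175/163822) = 5*√11632772015954/163822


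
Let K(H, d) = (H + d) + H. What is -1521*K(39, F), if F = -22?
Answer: -85176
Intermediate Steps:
K(H, d) = d + 2*H
-1521*K(39, F) = -1521*(-22 + 2*39) = -1521*(-22 + 78) = -1521*56 = -85176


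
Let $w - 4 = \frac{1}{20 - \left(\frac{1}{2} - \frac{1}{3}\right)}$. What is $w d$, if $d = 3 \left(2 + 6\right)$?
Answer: $\frac{11568}{119} \approx 97.21$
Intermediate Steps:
$w = \frac{482}{119}$ ($w = 4 + \frac{1}{20 - \left(\frac{1}{2} - \frac{1}{3}\right)} = 4 + \frac{1}{20 - \frac{1}{6}} = 4 + \frac{1}{\frac{119}{6}} = 4 + \frac{6}{119} = \frac{482}{119} \approx 4.0504$)
$d = 24$ ($d = 3 \cdot 8 = 24$)
$w d = \frac{482}{119} \cdot 24 = \frac{11568}{119}$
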